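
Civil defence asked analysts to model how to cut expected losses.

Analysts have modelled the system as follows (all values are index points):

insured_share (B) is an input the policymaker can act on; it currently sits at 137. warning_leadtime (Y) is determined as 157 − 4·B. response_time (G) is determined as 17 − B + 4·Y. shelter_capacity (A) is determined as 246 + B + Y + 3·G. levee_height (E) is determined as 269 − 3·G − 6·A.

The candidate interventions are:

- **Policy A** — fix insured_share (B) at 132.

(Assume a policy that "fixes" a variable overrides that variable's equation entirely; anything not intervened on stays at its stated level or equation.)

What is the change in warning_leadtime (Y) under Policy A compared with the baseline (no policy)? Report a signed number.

Baseline:
  B = 137
  Y = 157 − 4·137 = -391
Policy A (B := 132):
  B = 132
  Y = 157 − 4·132 = -371
Change in Y: -371 − (-391) = 20

20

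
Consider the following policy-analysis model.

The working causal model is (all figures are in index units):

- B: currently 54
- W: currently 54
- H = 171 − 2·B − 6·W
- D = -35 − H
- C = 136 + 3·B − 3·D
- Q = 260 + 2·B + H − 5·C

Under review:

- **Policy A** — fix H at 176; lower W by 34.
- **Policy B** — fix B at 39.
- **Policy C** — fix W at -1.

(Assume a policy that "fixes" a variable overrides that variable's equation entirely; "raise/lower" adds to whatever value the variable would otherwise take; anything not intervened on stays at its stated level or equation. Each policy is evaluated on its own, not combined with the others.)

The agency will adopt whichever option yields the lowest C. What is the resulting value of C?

-335

Policy A (H := 176, W − 34):
  B = 54
  W = 54 − 34 = 20
  H = 176
  D = -35 − 176 = -211
  C = 136 + 3·54 − 3·(-211) = 931
Policy B (B := 39):
  B = 39
  W = 54
  H = 171 − 2·39 − 6·54 = -231
  D = -35 − (-231) = 196
  C = 136 + 3·39 − 3·196 = -335
Policy C (W := -1):
  B = 54
  W = -1
  H = 171 − 2·54 − 6·(-1) = 69
  D = -35 − 69 = -104
  C = 136 + 3·54 − 3·(-104) = 610
Comparing — Policy A: C=931, Policy B: C=-335, Policy C: C=610. Lowest is -335 (Policy B).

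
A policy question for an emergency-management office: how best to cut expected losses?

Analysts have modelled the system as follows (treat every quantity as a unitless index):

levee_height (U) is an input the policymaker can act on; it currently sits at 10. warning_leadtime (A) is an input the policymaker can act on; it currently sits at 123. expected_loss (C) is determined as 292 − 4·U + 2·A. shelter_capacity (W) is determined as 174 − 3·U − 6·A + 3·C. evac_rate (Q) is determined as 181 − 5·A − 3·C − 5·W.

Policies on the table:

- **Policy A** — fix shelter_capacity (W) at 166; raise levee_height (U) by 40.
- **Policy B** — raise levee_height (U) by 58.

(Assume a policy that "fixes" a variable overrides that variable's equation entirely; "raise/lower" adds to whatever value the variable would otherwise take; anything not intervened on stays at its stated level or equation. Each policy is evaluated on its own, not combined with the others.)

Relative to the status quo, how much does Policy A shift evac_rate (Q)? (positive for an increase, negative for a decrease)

4150

Baseline:
  U = 10
  A = 123
  C = 292 − 4·10 + 2·123 = 498
  W = 174 − 3·10 − 6·123 + 3·498 = 900
  Q = 181 − 5·123 − 3·498 − 5·900 = -6428
Policy A (W := 166, U + 40):
  U = 10 + 40 = 50
  A = 123
  C = 292 − 4·50 + 2·123 = 338
  W = 166
  Q = 181 − 5·123 − 3·338 − 5·166 = -2278
Change in Q: -2278 − (-6428) = 4150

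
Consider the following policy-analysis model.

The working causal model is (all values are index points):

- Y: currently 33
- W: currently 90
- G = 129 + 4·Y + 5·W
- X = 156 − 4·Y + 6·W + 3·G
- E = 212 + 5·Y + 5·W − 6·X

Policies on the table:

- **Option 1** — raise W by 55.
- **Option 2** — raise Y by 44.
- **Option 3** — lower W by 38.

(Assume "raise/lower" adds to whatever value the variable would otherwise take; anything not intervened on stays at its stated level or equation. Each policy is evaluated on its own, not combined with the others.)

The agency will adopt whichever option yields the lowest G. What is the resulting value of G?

Option 1 (W + 55):
  Y = 33
  W = 90 + 55 = 145
  G = 129 + 4·33 + 5·145 = 986
Option 2 (Y + 44):
  Y = 33 + 44 = 77
  W = 90
  G = 129 + 4·77 + 5·90 = 887
Option 3 (W − 38):
  Y = 33
  W = 90 − 38 = 52
  G = 129 + 4·33 + 5·52 = 521
Comparing — Option 1: G=986, Option 2: G=887, Option 3: G=521. Lowest is 521 (Option 3).

521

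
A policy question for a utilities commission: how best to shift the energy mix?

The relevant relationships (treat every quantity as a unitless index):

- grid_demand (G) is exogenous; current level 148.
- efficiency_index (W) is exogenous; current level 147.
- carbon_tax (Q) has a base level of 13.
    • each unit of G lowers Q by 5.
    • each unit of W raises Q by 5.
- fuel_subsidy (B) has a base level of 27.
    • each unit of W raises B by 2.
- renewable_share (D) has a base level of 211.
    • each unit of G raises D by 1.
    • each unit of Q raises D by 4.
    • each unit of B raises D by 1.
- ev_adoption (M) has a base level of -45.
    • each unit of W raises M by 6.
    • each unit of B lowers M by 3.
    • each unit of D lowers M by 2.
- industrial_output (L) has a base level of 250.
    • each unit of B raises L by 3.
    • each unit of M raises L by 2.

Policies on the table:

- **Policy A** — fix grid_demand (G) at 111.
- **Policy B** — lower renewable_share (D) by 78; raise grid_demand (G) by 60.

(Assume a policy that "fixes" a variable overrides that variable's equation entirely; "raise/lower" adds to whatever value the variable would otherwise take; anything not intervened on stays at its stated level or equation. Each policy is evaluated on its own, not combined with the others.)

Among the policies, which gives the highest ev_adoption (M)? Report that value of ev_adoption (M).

Policy A (G := 111):
  G = 111
  W = 147
  Q = 13 − 5·111 + 5·147 = 193
  B = 27 + 2·147 = 321
  D = 211 + 111 + 4·193 + 321 = 1415
  M = -45 + 6·147 − 3·321 − 2·1415 = -2956
Policy B (D − 78, G + 60):
  G = 148 + 60 = 208
  W = 147
  Q = 13 − 5·208 + 5·147 = -292
  B = 27 + 2·147 = 321
  D = 211 + 208 + 4·(-292) + 321 (−78 from intervention) = -506
  M = -45 + 6·147 − 3·321 − 2·(-506) = 886
Comparing — Policy A: M=-2956, Policy B: M=886. Highest is 886 (Policy B).

886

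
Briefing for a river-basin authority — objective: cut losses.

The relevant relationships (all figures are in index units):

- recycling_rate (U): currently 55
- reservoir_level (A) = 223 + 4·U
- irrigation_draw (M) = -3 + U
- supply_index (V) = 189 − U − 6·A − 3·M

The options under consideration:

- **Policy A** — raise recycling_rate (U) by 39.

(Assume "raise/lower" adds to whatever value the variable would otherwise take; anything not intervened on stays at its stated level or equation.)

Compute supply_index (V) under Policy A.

-3772

Policy A (U + 39):
  U = 55 + 39 = 94
  A = 223 + 4·94 = 599
  M = -3 + 94 = 91
  V = 189 − 94 − 6·599 − 3·91 = -3772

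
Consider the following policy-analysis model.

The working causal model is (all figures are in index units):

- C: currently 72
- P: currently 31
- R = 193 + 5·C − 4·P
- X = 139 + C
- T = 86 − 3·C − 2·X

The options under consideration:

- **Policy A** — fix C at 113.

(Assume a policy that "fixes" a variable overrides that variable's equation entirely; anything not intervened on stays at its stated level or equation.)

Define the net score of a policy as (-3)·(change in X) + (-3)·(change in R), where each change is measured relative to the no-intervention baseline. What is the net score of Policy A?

-738

Baseline:
  C = 72
  P = 31
  R = 193 + 5·72 − 4·31 = 429
  X = 139 + 72 = 211
Policy A (C := 113):
  C = 113
  P = 31
  R = 193 + 5·113 − 4·31 = 634
  X = 139 + 113 = 252
ΔX = 252 − 211 = 41; ΔR = 634 − 429 = 205
Score = (-3)·41 + (-3)·205 = -738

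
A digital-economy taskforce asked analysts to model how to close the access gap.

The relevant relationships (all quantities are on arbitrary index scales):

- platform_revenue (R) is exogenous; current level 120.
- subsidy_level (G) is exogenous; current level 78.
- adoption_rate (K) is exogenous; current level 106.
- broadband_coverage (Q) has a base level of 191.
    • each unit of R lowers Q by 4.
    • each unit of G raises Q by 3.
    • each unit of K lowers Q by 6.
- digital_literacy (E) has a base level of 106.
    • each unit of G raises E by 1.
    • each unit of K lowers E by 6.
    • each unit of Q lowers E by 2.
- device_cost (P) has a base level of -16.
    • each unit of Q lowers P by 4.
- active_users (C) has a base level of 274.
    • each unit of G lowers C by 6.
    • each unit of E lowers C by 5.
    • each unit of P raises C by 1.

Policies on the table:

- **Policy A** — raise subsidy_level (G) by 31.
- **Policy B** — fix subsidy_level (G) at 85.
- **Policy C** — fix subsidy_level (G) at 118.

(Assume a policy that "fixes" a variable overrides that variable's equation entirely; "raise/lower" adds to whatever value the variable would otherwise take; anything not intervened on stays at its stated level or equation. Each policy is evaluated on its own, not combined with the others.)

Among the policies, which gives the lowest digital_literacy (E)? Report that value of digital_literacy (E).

730

Policy A (G + 31):
  R = 120
  G = 78 + 31 = 109
  K = 106
  Q = 191 − 4·120 + 3·109 − 6·106 = -598
  E = 106 + 109 − 6·106 − 2·(-598) = 775
Policy B (G := 85):
  R = 120
  G = 85
  K = 106
  Q = 191 − 4·120 + 3·85 − 6·106 = -670
  E = 106 + 85 − 6·106 − 2·(-670) = 895
Policy C (G := 118):
  R = 120
  G = 118
  K = 106
  Q = 191 − 4·120 + 3·118 − 6·106 = -571
  E = 106 + 118 − 6·106 − 2·(-571) = 730
Comparing — Policy A: E=775, Policy B: E=895, Policy C: E=730. Lowest is 730 (Policy C).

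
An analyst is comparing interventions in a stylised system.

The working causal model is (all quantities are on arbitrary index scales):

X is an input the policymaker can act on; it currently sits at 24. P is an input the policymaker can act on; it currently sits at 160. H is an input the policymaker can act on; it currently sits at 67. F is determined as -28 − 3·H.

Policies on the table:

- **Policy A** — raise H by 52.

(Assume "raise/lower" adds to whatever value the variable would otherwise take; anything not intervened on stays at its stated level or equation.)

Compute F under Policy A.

-385

Policy A (H + 52):
  H = 67 + 52 = 119
  F = -28 − 3·119 = -385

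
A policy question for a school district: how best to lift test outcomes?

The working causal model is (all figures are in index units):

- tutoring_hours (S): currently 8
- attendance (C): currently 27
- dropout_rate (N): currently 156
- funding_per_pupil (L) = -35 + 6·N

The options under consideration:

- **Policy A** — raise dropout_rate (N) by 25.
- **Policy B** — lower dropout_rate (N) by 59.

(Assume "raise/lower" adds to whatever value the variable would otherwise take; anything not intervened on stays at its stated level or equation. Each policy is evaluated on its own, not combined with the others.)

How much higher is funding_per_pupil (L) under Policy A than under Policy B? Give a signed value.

504

Policy A (N + 25):
  N = 156 + 25 = 181
  L = -35 + 6·181 = 1051
Policy B (N − 59):
  N = 156 − 59 = 97
  L = -35 + 6·97 = 547
L: 1051 − 547 = 504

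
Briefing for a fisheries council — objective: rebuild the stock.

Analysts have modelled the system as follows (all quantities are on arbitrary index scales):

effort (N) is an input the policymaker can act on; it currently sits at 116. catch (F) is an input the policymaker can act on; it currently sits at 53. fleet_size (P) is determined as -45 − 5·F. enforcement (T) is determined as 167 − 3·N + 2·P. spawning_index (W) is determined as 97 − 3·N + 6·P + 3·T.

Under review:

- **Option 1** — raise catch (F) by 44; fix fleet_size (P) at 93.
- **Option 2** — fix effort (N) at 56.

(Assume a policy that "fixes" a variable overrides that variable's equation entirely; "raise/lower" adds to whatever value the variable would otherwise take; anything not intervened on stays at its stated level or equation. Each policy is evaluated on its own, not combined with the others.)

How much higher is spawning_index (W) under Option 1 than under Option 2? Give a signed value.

Option 1 (F + 44, P := 93):
  N = 116
  F = 53 + 44 = 97
  P = 93
  T = 167 − 3·116 + 2·93 = 5
  W = 97 − 3·116 + 6·93 + 3·5 = 322
Option 2 (N := 56):
  N = 56
  F = 53
  P = -45 − 5·53 = -310
  T = 167 − 3·56 + 2·(-310) = -621
  W = 97 − 3·56 + 6·(-310) + 3·(-621) = -3794
W: 322 − (-3794) = 4116

4116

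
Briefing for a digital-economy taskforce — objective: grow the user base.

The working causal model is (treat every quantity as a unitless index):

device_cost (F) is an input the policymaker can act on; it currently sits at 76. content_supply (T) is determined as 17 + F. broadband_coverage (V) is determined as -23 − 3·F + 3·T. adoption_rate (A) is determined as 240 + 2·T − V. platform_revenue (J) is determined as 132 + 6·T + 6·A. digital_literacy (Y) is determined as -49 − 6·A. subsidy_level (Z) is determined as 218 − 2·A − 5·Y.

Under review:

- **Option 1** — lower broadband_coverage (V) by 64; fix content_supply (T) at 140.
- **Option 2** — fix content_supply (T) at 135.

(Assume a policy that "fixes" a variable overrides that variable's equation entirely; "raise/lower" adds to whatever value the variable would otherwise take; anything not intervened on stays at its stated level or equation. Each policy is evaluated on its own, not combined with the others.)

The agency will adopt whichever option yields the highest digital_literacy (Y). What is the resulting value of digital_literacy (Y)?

Option 1 (V − 64, T := 140):
  F = 76
  T = 140
  V = -23 − 3·76 + 3·140 (−64 from intervention) = 105
  A = 240 + 2·140 − 105 = 415
  Y = -49 − 6·415 = -2539
Option 2 (T := 135):
  F = 76
  T = 135
  V = -23 − 3·76 + 3·135 = 154
  A = 240 + 2·135 − 154 = 356
  Y = -49 − 6·356 = -2185
Comparing — Option 1: Y=-2539, Option 2: Y=-2185. Highest is -2185 (Option 2).

-2185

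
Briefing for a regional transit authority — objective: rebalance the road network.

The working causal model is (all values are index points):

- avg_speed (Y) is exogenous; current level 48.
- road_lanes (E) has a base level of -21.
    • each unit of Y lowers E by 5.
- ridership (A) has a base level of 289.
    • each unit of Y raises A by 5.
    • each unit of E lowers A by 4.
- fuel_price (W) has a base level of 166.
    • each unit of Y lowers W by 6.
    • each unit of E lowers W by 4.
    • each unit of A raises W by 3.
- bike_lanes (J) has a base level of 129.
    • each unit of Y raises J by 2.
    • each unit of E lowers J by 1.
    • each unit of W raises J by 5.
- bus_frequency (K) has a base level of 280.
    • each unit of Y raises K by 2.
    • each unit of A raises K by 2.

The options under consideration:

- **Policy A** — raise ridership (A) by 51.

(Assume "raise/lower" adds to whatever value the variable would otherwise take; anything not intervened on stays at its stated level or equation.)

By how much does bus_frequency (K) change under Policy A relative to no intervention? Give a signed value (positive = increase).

Baseline:
  Y = 48
  E = -21 − 5·48 = -261
  A = 289 + 5·48 − 4·(-261) = 1573
  K = 280 + 2·48 + 2·1573 = 3522
Policy A (A + 51):
  Y = 48
  E = -21 − 5·48 = -261
  A = 289 + 5·48 − 4·(-261) (+51 from intervention) = 1624
  K = 280 + 2·48 + 2·1624 = 3624
Change in K: 3624 − 3522 = 102

102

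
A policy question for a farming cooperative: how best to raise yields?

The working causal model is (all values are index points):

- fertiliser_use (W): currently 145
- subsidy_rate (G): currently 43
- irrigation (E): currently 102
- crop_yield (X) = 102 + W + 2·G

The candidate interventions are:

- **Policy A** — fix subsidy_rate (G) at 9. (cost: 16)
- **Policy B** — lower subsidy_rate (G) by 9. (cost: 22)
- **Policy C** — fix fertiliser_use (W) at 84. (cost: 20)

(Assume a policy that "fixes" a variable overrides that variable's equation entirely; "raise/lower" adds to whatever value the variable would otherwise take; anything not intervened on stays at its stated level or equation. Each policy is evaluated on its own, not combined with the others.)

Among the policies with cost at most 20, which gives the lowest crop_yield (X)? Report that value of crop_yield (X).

Policy A (G := 9):
  W = 145
  G = 9
  X = 102 + 145 + 2·9 = 265
Policy C (W := 84):
  W = 84
  G = 43
  X = 102 + 84 + 2·43 = 272
Comparing — Policy A: X=265, Policy C: X=272. Lowest is 265 (Policy A).

265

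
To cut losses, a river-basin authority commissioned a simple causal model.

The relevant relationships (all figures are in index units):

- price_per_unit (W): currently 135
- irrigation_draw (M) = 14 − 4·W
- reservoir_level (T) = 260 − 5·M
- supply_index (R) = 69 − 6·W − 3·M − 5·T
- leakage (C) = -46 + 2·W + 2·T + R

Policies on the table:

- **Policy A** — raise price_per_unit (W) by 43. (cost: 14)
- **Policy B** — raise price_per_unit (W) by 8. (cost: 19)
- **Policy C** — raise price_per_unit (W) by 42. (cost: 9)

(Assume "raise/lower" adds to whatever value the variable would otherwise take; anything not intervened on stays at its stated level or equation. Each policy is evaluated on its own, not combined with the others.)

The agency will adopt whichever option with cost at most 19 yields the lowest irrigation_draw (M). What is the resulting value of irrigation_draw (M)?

-698

Policy A (W + 43):
  W = 135 + 43 = 178
  M = 14 − 4·178 = -698
Policy B (W + 8):
  W = 135 + 8 = 143
  M = 14 − 4·143 = -558
Policy C (W + 42):
  W = 135 + 42 = 177
  M = 14 − 4·177 = -694
Comparing — Policy A: M=-698, Policy B: M=-558, Policy C: M=-694. Lowest is -698 (Policy A).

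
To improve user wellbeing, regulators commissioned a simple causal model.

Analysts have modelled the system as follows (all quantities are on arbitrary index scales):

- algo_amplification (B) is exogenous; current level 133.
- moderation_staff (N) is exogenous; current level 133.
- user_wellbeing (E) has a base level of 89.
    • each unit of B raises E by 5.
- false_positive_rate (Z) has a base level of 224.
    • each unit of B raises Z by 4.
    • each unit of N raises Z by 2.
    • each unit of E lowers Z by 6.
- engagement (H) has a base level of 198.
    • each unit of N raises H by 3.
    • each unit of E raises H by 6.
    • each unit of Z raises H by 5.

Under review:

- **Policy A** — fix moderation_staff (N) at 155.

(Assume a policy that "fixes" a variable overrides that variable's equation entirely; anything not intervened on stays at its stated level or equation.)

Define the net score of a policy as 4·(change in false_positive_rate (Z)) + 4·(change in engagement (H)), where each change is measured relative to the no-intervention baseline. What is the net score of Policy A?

1320

Baseline:
  B = 133
  N = 133
  E = 89 + 5·133 = 754
  Z = 224 + 4·133 + 2·133 − 6·754 = -3502
  H = 198 + 3·133 + 6·754 + 5·(-3502) = -12389
Policy A (N := 155):
  B = 133
  N = 155
  E = 89 + 5·133 = 754
  Z = 224 + 4·133 + 2·155 − 6·754 = -3458
  H = 198 + 3·155 + 6·754 + 5·(-3458) = -12103
ΔZ = -3458 − (-3502) = 44; ΔH = -12103 − (-12389) = 286
Score = 4·44 + 4·286 = 1320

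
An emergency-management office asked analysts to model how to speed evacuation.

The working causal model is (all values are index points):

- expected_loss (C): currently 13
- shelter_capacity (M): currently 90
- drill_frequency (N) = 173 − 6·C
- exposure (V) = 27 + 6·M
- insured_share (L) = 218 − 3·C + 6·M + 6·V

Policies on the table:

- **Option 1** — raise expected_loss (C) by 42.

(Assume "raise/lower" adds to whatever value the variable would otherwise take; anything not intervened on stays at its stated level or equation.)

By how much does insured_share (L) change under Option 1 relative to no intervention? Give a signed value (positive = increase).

Baseline:
  C = 13
  M = 90
  V = 27 + 6·90 = 567
  L = 218 − 3·13 + 6·90 + 6·567 = 4121
Option 1 (C + 42):
  C = 13 + 42 = 55
  M = 90
  V = 27 + 6·90 = 567
  L = 218 − 3·55 + 6·90 + 6·567 = 3995
Change in L: 3995 − 4121 = -126

-126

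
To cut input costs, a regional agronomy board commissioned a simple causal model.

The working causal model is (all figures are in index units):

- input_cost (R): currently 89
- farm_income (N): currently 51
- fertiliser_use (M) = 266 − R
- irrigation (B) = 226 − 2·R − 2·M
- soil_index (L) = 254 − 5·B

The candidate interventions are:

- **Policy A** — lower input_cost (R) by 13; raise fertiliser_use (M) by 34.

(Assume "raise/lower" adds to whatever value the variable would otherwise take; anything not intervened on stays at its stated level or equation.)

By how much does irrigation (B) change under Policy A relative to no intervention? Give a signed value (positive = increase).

Baseline:
  R = 89
  M = 266 − 89 = 177
  B = 226 − 2·89 − 2·177 = -306
Policy A (R − 13, M + 34):
  R = 89 − 13 = 76
  M = 266 − 76 (+34 from intervention) = 224
  B = 226 − 2·76 − 2·224 = -374
Change in B: -374 − (-306) = -68

-68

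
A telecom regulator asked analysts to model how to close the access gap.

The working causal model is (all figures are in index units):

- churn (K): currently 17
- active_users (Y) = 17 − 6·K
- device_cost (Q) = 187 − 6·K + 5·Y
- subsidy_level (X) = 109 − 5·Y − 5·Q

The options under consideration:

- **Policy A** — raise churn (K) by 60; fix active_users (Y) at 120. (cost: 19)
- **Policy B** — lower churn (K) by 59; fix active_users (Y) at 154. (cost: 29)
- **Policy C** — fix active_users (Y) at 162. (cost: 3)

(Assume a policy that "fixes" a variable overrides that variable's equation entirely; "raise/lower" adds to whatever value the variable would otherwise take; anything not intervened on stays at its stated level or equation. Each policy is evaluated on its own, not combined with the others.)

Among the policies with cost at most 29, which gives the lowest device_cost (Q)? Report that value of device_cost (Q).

Policy A (K + 60, Y := 120):
  K = 17 + 60 = 77
  Y = 120
  Q = 187 − 6·77 + 5·120 = 325
Policy B (K − 59, Y := 154):
  K = 17 − 59 = -42
  Y = 154
  Q = 187 − 6·(-42) + 5·154 = 1209
Policy C (Y := 162):
  K = 17
  Y = 162
  Q = 187 − 6·17 + 5·162 = 895
Comparing — Policy A: Q=325, Policy B: Q=1209, Policy C: Q=895. Lowest is 325 (Policy A).

325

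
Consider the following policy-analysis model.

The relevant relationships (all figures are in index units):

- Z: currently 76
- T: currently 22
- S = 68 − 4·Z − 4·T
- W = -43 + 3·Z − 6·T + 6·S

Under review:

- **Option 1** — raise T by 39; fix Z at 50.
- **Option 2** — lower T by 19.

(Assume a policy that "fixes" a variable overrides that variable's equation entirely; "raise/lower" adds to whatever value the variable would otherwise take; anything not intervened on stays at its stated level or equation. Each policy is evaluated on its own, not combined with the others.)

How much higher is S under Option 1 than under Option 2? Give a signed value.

Option 1 (T + 39, Z := 50):
  Z = 50
  T = 22 + 39 = 61
  S = 68 − 4·50 − 4·61 = -376
Option 2 (T − 19):
  Z = 76
  T = 22 − 19 = 3
  S = 68 − 4·76 − 4·3 = -248
S: -376 − (-248) = -128

-128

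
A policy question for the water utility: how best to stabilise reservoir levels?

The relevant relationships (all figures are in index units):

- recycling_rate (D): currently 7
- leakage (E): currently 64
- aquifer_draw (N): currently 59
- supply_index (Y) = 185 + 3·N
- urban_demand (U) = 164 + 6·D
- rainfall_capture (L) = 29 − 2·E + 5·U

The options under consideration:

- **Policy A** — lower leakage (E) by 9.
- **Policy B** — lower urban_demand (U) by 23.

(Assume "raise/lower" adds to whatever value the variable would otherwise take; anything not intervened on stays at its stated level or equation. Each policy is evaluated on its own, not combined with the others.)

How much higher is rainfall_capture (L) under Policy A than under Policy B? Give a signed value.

Policy A (E − 9):
  D = 7
  E = 64 − 9 = 55
  U = 164 + 6·7 = 206
  L = 29 − 2·55 + 5·206 = 949
Policy B (U − 23):
  D = 7
  E = 64
  U = 164 + 6·7 (−23 from intervention) = 183
  L = 29 − 2·64 + 5·183 = 816
L: 949 − 816 = 133

133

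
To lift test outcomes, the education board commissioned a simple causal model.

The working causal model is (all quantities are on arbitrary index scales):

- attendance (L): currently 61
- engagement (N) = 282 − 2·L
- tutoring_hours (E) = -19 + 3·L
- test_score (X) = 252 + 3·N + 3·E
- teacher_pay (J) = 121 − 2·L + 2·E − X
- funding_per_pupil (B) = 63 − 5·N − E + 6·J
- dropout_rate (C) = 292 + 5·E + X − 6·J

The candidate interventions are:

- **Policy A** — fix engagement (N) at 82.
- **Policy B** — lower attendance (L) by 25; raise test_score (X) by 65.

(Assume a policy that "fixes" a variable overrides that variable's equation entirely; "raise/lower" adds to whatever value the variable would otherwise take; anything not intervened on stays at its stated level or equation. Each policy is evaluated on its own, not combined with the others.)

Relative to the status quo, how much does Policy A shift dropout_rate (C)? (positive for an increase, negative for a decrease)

Baseline:
  L = 61
  N = 282 − 2·61 = 160
  E = -19 + 3·61 = 164
  X = 252 + 3·160 + 3·164 = 1224
  J = 121 − 2·61 + 2·164 − 1224 = -897
  C = 292 + 5·164 + 1224 − 6·(-897) = 7718
Policy A (N := 82):
  L = 61
  N = 82
  E = -19 + 3·61 = 164
  X = 252 + 3·82 + 3·164 = 990
  J = 121 − 2·61 + 2·164 − 990 = -663
  C = 292 + 5·164 + 990 − 6·(-663) = 6080
Change in C: 6080 − 7718 = -1638

-1638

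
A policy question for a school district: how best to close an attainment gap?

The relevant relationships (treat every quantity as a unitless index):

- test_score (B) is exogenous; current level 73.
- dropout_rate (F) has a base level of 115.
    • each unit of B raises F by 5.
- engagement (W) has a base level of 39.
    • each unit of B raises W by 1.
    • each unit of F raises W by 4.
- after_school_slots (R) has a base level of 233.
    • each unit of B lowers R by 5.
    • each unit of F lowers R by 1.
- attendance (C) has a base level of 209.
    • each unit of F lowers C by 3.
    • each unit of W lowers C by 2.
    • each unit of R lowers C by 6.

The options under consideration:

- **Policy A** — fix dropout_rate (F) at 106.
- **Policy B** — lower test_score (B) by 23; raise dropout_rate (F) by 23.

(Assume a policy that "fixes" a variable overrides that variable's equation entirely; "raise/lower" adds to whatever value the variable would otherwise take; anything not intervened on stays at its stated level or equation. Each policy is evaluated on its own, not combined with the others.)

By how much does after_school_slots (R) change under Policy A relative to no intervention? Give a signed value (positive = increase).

Baseline:
  B = 73
  F = 115 + 5·73 = 480
  R = 233 − 5·73 − 480 = -612
Policy A (F := 106):
  B = 73
  F = 106
  R = 233 − 5·73 − 106 = -238
Change in R: -238 − (-612) = 374

374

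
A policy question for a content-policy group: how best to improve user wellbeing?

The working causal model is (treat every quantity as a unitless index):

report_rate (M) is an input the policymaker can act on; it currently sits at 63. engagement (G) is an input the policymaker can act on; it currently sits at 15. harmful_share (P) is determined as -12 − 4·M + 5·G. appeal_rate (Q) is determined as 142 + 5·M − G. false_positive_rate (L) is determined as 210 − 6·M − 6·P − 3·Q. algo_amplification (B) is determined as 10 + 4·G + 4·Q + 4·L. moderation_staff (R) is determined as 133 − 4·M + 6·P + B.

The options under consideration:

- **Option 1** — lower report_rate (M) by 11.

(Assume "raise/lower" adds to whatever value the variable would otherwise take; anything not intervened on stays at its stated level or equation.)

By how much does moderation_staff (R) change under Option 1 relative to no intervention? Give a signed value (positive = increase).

-44

Baseline:
  M = 63
  G = 15
  P = -12 − 4·63 + 5·15 = -189
  Q = 142 + 5·63 − 15 = 442
  L = 210 − 6·63 − 6·(-189) − 3·442 = -360
  B = 10 + 4·15 + 4·442 + 4·(-360) = 398
  R = 133 − 4·63 + 6·(-189) + 398 = -855
Option 1 (M − 11):
  M = 63 − 11 = 52
  G = 15
  P = -12 − 4·52 + 5·15 = -145
  Q = 142 + 5·52 − 15 = 387
  L = 210 − 6·52 − 6·(-145) − 3·387 = -393
  B = 10 + 4·15 + 4·387 + 4·(-393) = 46
  R = 133 − 4·52 + 6·(-145) + 46 = -899
Change in R: -899 − (-855) = -44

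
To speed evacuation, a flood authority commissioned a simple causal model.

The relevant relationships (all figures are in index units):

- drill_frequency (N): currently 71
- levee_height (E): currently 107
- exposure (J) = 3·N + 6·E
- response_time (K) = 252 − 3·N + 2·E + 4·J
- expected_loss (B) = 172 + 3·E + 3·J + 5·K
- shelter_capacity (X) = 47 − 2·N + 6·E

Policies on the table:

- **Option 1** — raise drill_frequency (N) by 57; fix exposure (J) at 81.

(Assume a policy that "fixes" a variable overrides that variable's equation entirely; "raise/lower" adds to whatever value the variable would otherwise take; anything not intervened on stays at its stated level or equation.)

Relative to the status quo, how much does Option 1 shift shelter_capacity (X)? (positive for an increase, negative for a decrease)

-114

Baseline:
  N = 71
  E = 107
  X = 47 − 2·71 + 6·107 = 547
Option 1 (N + 57, J := 81):
  N = 71 + 57 = 128
  E = 107
  X = 47 − 2·128 + 6·107 = 433
Change in X: 433 − 547 = -114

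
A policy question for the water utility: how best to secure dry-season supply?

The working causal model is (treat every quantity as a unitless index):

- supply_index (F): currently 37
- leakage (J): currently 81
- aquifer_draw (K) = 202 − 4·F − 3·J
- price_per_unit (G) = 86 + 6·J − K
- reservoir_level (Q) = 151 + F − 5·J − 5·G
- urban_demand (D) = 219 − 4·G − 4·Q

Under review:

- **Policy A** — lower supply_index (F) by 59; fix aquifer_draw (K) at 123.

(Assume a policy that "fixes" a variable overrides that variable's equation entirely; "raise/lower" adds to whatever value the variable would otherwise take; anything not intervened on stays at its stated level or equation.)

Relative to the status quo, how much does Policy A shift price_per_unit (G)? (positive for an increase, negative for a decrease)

-312

Baseline:
  F = 37
  J = 81
  K = 202 − 4·37 − 3·81 = -189
  G = 86 + 6·81 − (-189) = 761
Policy A (F − 59, K := 123):
  F = 37 − 59 = -22
  J = 81
  K = 123
  G = 86 + 6·81 − 123 = 449
Change in G: 449 − 761 = -312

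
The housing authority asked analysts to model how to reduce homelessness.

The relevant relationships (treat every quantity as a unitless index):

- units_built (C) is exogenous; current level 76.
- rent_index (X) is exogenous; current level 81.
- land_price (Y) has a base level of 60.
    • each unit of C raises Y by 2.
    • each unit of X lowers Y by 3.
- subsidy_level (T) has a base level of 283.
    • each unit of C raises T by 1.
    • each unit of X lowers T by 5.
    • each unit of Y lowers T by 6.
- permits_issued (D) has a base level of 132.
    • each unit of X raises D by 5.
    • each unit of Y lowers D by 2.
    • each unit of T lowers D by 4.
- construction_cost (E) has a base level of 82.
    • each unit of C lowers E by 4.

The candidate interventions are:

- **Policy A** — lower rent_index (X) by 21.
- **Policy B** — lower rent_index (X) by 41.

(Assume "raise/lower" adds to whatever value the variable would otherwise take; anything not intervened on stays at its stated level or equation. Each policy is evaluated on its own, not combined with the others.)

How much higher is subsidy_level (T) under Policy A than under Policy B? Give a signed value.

260

Policy A (X − 21):
  C = 76
  X = 81 − 21 = 60
  Y = 60 + 2·76 − 3·60 = 32
  T = 283 + 76 − 5·60 − 6·32 = -133
Policy B (X − 41):
  C = 76
  X = 81 − 41 = 40
  Y = 60 + 2·76 − 3·40 = 92
  T = 283 + 76 − 5·40 − 6·92 = -393
T: -133 − (-393) = 260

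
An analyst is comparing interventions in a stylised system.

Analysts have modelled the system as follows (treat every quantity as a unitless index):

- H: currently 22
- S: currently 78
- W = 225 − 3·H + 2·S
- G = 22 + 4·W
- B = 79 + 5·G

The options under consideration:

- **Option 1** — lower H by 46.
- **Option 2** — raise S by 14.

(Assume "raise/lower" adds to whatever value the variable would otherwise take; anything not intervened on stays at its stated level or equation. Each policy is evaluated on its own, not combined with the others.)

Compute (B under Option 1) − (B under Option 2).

Option 1 (H − 46):
  H = 22 − 46 = -24
  S = 78
  W = 225 − 3·(-24) + 2·78 = 453
  G = 22 + 4·453 = 1834
  B = 79 + 5·1834 = 9249
Option 2 (S + 14):
  H = 22
  S = 78 + 14 = 92
  W = 225 − 3·22 + 2·92 = 343
  G = 22 + 4·343 = 1394
  B = 79 + 5·1394 = 7049
B: 9249 − 7049 = 2200

2200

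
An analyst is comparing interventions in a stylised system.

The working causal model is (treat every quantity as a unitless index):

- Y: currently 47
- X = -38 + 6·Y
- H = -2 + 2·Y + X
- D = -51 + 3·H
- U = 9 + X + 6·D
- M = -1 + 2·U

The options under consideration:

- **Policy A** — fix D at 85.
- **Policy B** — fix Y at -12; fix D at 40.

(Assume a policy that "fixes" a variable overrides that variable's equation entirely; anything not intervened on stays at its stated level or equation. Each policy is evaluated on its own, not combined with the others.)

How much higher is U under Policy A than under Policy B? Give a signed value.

Policy A (D := 85):
  Y = 47
  X = -38 + 6·47 = 244
  H = -2 + 2·47 + 244 = 336
  D = 85
  U = 9 + 244 + 6·85 = 763
Policy B (Y := -12, D := 40):
  Y = -12
  X = -38 + 6·(-12) = -110
  H = -2 + 2·(-12) + (-110) = -136
  D = 40
  U = 9 + (-110) + 6·40 = 139
U: 763 − 139 = 624

624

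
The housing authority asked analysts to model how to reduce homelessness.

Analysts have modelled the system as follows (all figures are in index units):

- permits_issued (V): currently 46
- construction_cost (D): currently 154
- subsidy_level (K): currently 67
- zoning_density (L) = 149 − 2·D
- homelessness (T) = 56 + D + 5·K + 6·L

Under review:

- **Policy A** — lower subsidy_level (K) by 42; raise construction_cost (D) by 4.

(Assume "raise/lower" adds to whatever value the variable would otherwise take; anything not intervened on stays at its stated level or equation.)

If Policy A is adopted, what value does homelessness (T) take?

-663

Policy A (K − 42, D + 4):
  D = 154 + 4 = 158
  K = 67 − 42 = 25
  L = 149 − 2·158 = -167
  T = 56 + 158 + 5·25 + 6·(-167) = -663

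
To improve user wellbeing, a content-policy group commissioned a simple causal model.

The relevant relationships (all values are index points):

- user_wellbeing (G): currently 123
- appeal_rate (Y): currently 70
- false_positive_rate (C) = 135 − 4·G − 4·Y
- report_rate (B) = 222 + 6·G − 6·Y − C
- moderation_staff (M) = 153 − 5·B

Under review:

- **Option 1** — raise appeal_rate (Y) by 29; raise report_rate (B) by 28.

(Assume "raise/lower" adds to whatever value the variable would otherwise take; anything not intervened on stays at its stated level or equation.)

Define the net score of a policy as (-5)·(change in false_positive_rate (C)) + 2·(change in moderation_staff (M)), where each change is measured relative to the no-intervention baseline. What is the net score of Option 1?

Baseline:
  G = 123
  Y = 70
  C = 135 − 4·123 − 4·70 = -637
  B = 222 + 6·123 − 6·70 − (-637) = 1177
  M = 153 − 5·1177 = -5732
Option 1 (Y + 29, B + 28):
  G = 123
  Y = 70 + 29 = 99
  C = 135 − 4·123 − 4·99 = -753
  B = 222 + 6·123 − 6·99 − (-753) (+28 from intervention) = 1147
  M = 153 − 5·1147 = -5582
ΔC = -753 − (-637) = -116; ΔM = -5582 − (-5732) = 150
Score = (-5)·(-116) + 2·150 = 880

880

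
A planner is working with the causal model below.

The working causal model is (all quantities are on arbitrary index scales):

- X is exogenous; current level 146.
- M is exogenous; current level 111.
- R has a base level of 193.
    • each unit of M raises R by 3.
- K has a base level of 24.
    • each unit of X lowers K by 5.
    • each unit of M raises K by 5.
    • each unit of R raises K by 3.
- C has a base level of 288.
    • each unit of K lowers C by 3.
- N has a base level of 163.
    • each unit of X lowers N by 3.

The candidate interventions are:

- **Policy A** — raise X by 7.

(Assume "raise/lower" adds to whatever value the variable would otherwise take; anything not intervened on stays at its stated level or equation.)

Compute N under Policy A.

Policy A (X + 7):
  X = 146 + 7 = 153
  N = 163 − 3·153 = -296

-296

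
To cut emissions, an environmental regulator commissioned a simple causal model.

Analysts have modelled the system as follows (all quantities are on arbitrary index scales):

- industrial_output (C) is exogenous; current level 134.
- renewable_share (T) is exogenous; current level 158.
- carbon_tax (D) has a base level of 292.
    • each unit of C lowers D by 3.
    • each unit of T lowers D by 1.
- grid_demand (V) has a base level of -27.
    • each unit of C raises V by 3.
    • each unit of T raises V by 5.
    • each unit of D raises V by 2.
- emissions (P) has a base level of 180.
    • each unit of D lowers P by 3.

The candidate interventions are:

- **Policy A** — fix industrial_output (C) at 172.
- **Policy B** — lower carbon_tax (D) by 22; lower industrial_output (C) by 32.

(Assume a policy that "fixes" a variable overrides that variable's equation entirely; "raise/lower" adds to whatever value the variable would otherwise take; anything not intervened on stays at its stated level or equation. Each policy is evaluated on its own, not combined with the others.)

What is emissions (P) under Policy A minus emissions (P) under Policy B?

564

Policy A (C := 172):
  C = 172
  T = 158
  D = 292 − 3·172 − 158 = -382
  P = 180 − 3·(-382) = 1326
Policy B (D − 22, C − 32):
  C = 134 − 32 = 102
  T = 158
  D = 292 − 3·102 − 158 (−22 from intervention) = -194
  P = 180 − 3·(-194) = 762
P: 1326 − 762 = 564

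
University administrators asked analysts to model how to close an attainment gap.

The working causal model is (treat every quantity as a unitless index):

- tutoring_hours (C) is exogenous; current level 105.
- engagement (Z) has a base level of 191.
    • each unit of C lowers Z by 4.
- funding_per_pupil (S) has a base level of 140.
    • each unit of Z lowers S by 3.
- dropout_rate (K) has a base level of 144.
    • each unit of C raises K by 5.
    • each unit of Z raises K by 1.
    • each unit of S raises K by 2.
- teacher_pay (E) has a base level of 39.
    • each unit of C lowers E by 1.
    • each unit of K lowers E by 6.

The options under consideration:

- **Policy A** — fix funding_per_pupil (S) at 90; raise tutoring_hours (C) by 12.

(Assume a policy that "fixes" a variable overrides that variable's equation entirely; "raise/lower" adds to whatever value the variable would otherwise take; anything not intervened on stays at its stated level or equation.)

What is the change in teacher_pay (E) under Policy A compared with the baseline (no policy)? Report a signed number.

8760

Baseline:
  C = 105
  Z = 191 − 4·105 = -229
  S = 140 − 3·(-229) = 827
  K = 144 + 5·105 + (-229) + 2·827 = 2094
  E = 39 − 105 − 6·2094 = -12630
Policy A (S := 90, C + 12):
  C = 105 + 12 = 117
  Z = 191 − 4·117 = -277
  S = 90
  K = 144 + 5·117 + (-277) + 2·90 = 632
  E = 39 − 117 − 6·632 = -3870
Change in E: -3870 − (-12630) = 8760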